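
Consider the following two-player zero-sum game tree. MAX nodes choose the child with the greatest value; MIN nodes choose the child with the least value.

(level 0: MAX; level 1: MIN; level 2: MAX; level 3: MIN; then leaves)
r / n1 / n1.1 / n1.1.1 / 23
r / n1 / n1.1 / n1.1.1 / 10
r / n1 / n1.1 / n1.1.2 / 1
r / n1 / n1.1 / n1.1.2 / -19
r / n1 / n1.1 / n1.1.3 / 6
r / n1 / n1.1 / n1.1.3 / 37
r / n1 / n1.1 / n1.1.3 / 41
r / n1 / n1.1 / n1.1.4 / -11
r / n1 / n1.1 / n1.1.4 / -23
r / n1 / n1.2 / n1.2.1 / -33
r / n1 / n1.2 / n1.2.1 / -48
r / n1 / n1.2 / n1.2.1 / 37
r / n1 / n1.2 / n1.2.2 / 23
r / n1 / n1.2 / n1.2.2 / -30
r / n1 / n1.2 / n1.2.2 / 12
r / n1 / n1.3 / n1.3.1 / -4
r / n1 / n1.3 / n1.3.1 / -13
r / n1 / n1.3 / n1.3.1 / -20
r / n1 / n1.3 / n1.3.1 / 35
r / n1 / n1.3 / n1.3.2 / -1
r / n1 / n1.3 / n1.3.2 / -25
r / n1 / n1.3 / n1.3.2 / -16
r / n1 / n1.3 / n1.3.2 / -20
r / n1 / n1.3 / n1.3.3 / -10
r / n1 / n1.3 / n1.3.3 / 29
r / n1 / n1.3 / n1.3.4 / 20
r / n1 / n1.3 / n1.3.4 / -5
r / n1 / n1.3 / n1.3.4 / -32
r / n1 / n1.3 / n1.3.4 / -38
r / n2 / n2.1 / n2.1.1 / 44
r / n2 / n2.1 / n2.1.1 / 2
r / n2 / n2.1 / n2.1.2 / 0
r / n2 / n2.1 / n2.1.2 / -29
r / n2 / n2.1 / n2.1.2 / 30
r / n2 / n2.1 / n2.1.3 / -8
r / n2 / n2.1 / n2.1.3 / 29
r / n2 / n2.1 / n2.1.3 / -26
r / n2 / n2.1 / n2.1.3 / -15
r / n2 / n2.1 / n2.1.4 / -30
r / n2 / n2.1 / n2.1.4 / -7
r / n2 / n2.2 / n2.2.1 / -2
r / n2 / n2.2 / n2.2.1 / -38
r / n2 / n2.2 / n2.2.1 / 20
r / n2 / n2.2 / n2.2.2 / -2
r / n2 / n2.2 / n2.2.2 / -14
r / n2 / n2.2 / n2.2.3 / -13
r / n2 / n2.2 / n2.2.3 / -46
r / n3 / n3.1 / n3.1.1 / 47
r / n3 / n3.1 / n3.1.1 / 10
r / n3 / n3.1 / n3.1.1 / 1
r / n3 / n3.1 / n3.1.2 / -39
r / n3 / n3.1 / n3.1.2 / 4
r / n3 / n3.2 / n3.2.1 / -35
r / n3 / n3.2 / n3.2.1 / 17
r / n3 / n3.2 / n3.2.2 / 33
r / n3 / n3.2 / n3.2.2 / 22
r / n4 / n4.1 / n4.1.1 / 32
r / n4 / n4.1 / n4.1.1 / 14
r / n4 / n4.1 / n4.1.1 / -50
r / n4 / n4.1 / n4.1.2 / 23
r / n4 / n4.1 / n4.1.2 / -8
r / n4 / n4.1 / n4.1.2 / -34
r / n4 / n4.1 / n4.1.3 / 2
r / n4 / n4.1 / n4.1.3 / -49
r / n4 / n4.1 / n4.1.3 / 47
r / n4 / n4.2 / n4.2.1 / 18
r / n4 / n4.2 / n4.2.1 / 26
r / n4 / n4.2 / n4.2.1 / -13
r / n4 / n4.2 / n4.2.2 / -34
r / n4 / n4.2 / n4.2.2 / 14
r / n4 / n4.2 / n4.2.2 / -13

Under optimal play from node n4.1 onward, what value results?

n4.1.1 (MIN): min(32, 14, -50) = -50
n4.1.2 (MIN): min(23, -8, -34) = -34
n4.1.3 (MIN): min(2, -49, 47) = -49
n4.1 (MAX): max(-50, -34, -49) = -34

-34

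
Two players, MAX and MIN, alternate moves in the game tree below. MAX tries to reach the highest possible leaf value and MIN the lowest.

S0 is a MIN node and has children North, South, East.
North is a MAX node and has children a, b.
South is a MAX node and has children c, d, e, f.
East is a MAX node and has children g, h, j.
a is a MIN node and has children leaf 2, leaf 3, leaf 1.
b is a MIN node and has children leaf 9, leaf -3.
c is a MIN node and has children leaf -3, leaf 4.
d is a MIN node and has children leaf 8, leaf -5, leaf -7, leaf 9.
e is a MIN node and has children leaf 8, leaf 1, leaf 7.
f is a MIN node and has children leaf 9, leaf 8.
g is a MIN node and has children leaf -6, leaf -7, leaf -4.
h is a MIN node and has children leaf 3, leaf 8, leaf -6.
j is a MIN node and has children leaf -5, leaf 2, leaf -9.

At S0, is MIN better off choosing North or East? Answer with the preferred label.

East

a (MIN): min(2, 3, 1) = 1
b (MIN): min(9, -3) = -3
North (MAX): max(1, -3) = 1
g (MIN): min(-6, -7, -4) = -7
h (MIN): min(3, 8, -6) = -6
j (MIN): min(-5, 2, -9) = -9
East (MAX): max(-7, -6, -9) = -6
MIN prefers the lower value; North=1, East=-6. East is better since -6 < 1.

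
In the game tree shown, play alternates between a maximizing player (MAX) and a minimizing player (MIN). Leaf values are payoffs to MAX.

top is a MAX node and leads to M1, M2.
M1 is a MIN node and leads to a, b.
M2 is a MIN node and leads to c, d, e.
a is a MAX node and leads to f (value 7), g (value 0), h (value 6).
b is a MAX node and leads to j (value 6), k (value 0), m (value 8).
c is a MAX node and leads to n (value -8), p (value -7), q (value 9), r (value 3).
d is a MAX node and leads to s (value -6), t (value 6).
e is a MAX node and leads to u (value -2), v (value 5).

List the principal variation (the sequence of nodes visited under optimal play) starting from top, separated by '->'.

a (MAX): max(7, 0, 6) = 7
b (MAX): max(6, 0, 8) = 8
M1 (MIN): min(7, 8) = 7
c (MAX): max(-8, -7, 9, 3) = 9
d (MAX): max(-6, 6) = 6
e (MAX): max(-2, 5) = 5
M2 (MIN): min(9, 6, 5) = 5
top (MAX): max(7, 5) = 7
At top, MAX picks M1 (highest: 7).
At M1, MIN picks a (lowest: 7).
At a, MAX picks f (highest: 7).
Terminal value 7.

top -> M1 -> a -> f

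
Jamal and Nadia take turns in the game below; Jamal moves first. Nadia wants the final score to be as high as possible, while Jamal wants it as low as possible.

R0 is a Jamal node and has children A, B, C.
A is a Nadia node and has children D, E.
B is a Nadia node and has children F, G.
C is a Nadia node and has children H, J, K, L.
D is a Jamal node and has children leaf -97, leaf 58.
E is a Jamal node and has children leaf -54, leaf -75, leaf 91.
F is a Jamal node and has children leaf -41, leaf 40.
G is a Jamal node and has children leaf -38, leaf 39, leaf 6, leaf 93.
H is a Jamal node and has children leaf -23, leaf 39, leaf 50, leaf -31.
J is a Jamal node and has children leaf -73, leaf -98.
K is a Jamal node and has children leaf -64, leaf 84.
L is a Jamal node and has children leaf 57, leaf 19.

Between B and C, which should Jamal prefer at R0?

F (Jamal): min(-41, 40) = -41
G (Jamal): min(-38, 39, 6, 93) = -38
B (Nadia): max(-41, -38) = -38
H (Jamal): min(-23, 39, 50, -31) = -31
J (Jamal): min(-73, -98) = -98
K (Jamal): min(-64, 84) = -64
L (Jamal): min(57, 19) = 19
C (Nadia): max(-31, -98, -64, 19) = 19
Jamal prefers the lower value; B=-38, C=19. B is better since -38 < 19.

B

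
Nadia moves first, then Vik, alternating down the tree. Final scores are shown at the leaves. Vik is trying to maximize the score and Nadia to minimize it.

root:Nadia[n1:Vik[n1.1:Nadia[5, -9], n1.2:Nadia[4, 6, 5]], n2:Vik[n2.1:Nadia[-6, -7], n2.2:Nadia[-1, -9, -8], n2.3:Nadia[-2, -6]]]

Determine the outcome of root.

-6

n1.1 (Nadia): min(5, -9) = -9
n1.2 (Nadia): min(4, 6, 5) = 4
n1 (Vik): max(-9, 4) = 4
n2.1 (Nadia): min(-6, -7) = -7
n2.2 (Nadia): min(-1, -9, -8) = -9
n2.3 (Nadia): min(-2, -6) = -6
n2 (Vik): max(-7, -9, -6) = -6
root (Nadia): min(4, -6) = -6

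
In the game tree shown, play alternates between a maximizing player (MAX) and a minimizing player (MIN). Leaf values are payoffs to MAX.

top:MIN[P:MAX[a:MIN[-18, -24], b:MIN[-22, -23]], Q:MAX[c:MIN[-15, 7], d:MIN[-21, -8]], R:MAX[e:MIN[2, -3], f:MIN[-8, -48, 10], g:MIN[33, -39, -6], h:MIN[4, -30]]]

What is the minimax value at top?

a (MIN): min(-18, -24) = -24
b (MIN): min(-22, -23) = -23
P (MAX): max(-24, -23) = -23
c (MIN): min(-15, 7) = -15
d (MIN): min(-21, -8) = -21
Q (MAX): max(-15, -21) = -15
e (MIN): min(2, -3) = -3
f (MIN): min(-8, -48, 10) = -48
g (MIN): min(33, -39, -6) = -39
h (MIN): min(4, -30) = -30
R (MAX): max(-3, -48, -39, -30) = -3
top (MIN): min(-23, -15, -3) = -23

-23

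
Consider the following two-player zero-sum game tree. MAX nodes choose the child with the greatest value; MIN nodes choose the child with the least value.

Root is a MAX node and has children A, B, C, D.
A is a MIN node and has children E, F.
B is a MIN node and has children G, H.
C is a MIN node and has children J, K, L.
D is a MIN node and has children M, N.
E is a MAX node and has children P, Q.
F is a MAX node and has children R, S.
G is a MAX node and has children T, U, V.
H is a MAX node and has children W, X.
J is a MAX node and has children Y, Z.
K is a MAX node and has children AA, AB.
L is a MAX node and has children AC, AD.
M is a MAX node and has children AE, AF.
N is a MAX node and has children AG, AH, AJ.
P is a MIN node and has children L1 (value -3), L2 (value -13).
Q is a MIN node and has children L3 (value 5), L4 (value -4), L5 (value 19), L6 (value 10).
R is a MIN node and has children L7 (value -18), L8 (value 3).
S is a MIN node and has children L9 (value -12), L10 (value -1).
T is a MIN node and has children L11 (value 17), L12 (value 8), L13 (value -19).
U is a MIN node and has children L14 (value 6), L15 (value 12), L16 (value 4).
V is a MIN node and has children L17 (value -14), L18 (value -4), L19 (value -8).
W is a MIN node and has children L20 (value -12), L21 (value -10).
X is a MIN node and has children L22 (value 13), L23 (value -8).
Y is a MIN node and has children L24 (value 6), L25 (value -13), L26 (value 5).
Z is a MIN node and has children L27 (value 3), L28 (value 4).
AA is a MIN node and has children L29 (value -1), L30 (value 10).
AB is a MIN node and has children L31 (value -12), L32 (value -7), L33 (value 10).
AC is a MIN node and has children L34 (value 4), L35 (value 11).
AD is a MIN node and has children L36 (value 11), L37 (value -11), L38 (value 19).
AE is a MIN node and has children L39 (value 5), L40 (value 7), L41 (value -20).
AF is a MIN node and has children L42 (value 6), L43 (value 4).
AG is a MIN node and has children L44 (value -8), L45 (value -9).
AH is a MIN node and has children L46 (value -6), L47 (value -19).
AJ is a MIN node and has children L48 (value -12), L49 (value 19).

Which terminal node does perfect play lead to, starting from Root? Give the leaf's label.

L29

P (MIN): min(-3, -13) = -13
Q (MIN): min(5, -4, 19, 10) = -4
E (MAX): max(-13, -4) = -4
R (MIN): min(-18, 3) = -18
S (MIN): min(-12, -1) = -12
F (MAX): max(-18, -12) = -12
A (MIN): min(-4, -12) = -12
T (MIN): min(17, 8, -19) = -19
U (MIN): min(6, 12, 4) = 4
V (MIN): min(-14, -4, -8) = -14
G (MAX): max(-19, 4, -14) = 4
W (MIN): min(-12, -10) = -12
X (MIN): min(13, -8) = -8
H (MAX): max(-12, -8) = -8
B (MIN): min(4, -8) = -8
Y (MIN): min(6, -13, 5) = -13
Z (MIN): min(3, 4) = 3
J (MAX): max(-13, 3) = 3
AA (MIN): min(-1, 10) = -1
AB (MIN): min(-12, -7, 10) = -12
K (MAX): max(-1, -12) = -1
AC (MIN): min(4, 11) = 4
AD (MIN): min(11, -11, 19) = -11
L (MAX): max(4, -11) = 4
C (MIN): min(3, -1, 4) = -1
AE (MIN): min(5, 7, -20) = -20
AF (MIN): min(6, 4) = 4
M (MAX): max(-20, 4) = 4
AG (MIN): min(-8, -9) = -9
AH (MIN): min(-6, -19) = -19
AJ (MIN): min(-12, 19) = -12
N (MAX): max(-9, -19, -12) = -9
D (MIN): min(4, -9) = -9
Root (MAX): max(-12, -8, -1, -9) = -1
At Root, MAX picks C (highest: -1).
At C, MIN picks K (lowest: -1).
At K, MAX picks AA (highest: -1).
At AA, MIN picks L29 (lowest: -1).
Terminal value -1.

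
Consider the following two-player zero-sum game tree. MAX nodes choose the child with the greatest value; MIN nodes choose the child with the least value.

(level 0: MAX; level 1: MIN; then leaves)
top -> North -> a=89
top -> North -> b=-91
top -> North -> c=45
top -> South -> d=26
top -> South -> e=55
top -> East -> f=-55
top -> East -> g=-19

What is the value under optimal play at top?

North (MIN): min(89, -91, 45) = -91
South (MIN): min(26, 55) = 26
East (MIN): min(-55, -19) = -55
top (MAX): max(-91, 26, -55) = 26

26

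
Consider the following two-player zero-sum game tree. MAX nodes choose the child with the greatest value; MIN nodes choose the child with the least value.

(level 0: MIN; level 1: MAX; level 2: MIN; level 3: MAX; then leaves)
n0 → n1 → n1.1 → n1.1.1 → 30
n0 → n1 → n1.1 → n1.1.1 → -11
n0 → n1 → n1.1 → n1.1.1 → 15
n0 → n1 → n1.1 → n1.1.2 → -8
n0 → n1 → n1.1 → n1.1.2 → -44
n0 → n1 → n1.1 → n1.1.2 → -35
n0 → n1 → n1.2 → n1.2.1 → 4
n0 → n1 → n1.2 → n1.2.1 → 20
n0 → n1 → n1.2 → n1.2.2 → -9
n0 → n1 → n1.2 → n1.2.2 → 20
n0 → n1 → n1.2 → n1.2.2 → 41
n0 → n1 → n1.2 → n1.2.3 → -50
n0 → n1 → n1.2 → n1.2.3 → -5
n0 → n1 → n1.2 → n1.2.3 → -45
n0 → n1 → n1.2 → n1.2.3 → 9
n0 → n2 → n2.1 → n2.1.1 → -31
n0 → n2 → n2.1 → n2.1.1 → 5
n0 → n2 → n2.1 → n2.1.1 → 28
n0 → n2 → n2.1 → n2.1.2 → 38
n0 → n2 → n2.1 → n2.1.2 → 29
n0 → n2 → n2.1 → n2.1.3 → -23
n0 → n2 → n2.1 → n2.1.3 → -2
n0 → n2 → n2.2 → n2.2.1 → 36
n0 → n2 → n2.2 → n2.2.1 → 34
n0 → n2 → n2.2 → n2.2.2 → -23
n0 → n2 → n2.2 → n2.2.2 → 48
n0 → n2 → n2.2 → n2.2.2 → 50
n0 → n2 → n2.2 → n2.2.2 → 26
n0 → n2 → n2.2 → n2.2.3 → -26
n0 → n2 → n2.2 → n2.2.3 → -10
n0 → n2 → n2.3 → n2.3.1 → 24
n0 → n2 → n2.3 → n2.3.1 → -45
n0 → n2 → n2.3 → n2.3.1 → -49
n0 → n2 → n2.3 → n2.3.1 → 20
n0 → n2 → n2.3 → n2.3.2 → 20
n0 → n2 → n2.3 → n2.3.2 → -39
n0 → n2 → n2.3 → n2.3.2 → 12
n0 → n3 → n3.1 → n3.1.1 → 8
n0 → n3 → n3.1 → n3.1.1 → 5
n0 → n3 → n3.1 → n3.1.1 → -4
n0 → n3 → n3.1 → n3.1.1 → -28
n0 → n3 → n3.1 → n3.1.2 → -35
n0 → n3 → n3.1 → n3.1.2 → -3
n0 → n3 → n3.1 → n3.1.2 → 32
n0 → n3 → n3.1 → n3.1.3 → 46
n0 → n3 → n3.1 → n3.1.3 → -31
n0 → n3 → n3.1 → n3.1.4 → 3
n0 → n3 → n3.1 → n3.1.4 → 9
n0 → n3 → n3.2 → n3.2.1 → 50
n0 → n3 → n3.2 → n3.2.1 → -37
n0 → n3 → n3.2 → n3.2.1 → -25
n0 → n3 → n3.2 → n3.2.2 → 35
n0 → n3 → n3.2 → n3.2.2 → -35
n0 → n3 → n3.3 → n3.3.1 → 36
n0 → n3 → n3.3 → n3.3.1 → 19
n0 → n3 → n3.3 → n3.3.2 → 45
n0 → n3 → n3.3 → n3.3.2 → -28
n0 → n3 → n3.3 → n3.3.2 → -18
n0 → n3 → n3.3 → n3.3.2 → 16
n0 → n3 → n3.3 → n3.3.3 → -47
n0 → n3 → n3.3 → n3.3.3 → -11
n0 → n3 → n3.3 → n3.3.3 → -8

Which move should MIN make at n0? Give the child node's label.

n1.1.1 (MAX): max(30, -11, 15) = 30
n1.1.2 (MAX): max(-8, -44, -35) = -8
n1.1 (MIN): min(30, -8) = -8
n1.2.1 (MAX): max(4, 20) = 20
n1.2.2 (MAX): max(-9, 20, 41) = 41
n1.2.3 (MAX): max(-50, -5, -45, 9) = 9
n1.2 (MIN): min(20, 41, 9) = 9
n1 (MAX): max(-8, 9) = 9
n2.1.1 (MAX): max(-31, 5, 28) = 28
n2.1.2 (MAX): max(38, 29) = 38
n2.1.3 (MAX): max(-23, -2) = -2
n2.1 (MIN): min(28, 38, -2) = -2
n2.2.1 (MAX): max(36, 34) = 36
n2.2.2 (MAX): max(-23, 48, 50, 26) = 50
n2.2.3 (MAX): max(-26, -10) = -10
n2.2 (MIN): min(36, 50, -10) = -10
n2.3.1 (MAX): max(24, -45, -49, 20) = 24
n2.3.2 (MAX): max(20, -39, 12) = 20
n2.3 (MIN): min(24, 20) = 20
n2 (MAX): max(-2, -10, 20) = 20
n3.1.1 (MAX): max(8, 5, -4, -28) = 8
n3.1.2 (MAX): max(-35, -3, 32) = 32
n3.1.3 (MAX): max(46, -31) = 46
n3.1.4 (MAX): max(3, 9) = 9
n3.1 (MIN): min(8, 32, 46, 9) = 8
n3.2.1 (MAX): max(50, -37, -25) = 50
n3.2.2 (MAX): max(35, -35) = 35
n3.2 (MIN): min(50, 35) = 35
n3.3.1 (MAX): max(36, 19) = 36
n3.3.2 (MAX): max(45, -28, -18, 16) = 45
n3.3.3 (MAX): max(-47, -11, -8) = -8
n3.3 (MIN): min(36, 45, -8) = -8
n3 (MAX): max(8, 35, -8) = 35
n0 (MIN): min(9, 20, 35) = 9
MIN at n0 wants the lowest of {n1=9, n2=20, n3=35}, so chooses n1.

n1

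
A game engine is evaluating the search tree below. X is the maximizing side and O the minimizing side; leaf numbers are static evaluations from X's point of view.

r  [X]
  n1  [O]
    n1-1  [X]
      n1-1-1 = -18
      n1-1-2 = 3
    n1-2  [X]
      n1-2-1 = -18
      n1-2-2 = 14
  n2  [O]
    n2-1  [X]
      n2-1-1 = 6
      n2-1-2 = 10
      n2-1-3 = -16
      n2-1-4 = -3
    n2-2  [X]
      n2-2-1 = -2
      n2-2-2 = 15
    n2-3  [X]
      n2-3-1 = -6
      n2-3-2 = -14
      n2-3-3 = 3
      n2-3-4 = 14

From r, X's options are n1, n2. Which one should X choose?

n1-1 (X): max(-18, 3) = 3
n1-2 (X): max(-18, 14) = 14
n1 (O): min(3, 14) = 3
n2-1 (X): max(6, 10, -16, -3) = 10
n2-2 (X): max(-2, 15) = 15
n2-3 (X): max(-6, -14, 3, 14) = 14
n2 (O): min(10, 15, 14) = 10
r (X): max(3, 10) = 10
X at r wants the highest of {n1=3, n2=10}, so chooses n2.

n2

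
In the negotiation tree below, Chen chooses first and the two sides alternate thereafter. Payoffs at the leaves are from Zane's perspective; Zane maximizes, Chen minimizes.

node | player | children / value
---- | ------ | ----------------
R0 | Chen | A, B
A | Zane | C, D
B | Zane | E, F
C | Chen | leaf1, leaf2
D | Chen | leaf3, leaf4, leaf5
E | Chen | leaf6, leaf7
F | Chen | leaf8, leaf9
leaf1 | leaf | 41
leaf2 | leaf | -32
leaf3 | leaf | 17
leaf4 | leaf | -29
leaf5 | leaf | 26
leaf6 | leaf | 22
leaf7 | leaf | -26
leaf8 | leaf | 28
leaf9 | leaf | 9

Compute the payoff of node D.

-29

D (Chen): min(17, -29, 26) = -29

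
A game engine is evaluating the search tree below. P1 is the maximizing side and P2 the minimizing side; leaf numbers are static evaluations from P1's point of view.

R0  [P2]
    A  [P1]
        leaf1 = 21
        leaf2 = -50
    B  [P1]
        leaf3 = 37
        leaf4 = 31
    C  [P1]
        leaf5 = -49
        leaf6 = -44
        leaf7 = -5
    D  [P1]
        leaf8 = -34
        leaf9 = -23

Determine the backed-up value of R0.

-23

A (P1): max(21, -50) = 21
B (P1): max(37, 31) = 37
C (P1): max(-49, -44, -5) = -5
D (P1): max(-34, -23) = -23
R0 (P2): min(21, 37, -5, -23) = -23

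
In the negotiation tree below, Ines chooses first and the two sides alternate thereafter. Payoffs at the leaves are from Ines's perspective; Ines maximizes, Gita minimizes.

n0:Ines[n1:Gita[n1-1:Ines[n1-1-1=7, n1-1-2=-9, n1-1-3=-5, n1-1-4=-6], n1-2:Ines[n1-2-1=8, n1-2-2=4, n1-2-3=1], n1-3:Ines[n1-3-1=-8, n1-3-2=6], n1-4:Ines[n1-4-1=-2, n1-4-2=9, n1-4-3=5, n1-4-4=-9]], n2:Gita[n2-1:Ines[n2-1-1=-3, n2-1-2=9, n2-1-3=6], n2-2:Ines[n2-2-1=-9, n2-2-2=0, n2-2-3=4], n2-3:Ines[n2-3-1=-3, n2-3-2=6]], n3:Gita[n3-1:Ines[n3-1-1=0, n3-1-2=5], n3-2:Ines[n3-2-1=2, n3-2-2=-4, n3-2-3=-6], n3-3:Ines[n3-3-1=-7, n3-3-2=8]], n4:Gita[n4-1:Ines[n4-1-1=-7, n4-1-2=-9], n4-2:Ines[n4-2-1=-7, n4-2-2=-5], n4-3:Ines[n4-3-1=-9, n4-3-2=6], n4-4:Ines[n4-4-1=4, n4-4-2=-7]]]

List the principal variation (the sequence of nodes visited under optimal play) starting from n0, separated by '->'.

n1-1 (Ines): max(7, -9, -5, -6) = 7
n1-2 (Ines): max(8, 4, 1) = 8
n1-3 (Ines): max(-8, 6) = 6
n1-4 (Ines): max(-2, 9, 5, -9) = 9
n1 (Gita): min(7, 8, 6, 9) = 6
n2-1 (Ines): max(-3, 9, 6) = 9
n2-2 (Ines): max(-9, 0, 4) = 4
n2-3 (Ines): max(-3, 6) = 6
n2 (Gita): min(9, 4, 6) = 4
n3-1 (Ines): max(0, 5) = 5
n3-2 (Ines): max(2, -4, -6) = 2
n3-3 (Ines): max(-7, 8) = 8
n3 (Gita): min(5, 2, 8) = 2
n4-1 (Ines): max(-7, -9) = -7
n4-2 (Ines): max(-7, -5) = -5
n4-3 (Ines): max(-9, 6) = 6
n4-4 (Ines): max(4, -7) = 4
n4 (Gita): min(-7, -5, 6, 4) = -7
n0 (Ines): max(6, 4, 2, -7) = 6
At n0, Ines picks n1 (highest: 6).
At n1, Gita picks n1-3 (lowest: 6).
At n1-3, Ines picks n1-3-2 (highest: 6).
Terminal value 6.

n0 -> n1 -> n1-3 -> n1-3-2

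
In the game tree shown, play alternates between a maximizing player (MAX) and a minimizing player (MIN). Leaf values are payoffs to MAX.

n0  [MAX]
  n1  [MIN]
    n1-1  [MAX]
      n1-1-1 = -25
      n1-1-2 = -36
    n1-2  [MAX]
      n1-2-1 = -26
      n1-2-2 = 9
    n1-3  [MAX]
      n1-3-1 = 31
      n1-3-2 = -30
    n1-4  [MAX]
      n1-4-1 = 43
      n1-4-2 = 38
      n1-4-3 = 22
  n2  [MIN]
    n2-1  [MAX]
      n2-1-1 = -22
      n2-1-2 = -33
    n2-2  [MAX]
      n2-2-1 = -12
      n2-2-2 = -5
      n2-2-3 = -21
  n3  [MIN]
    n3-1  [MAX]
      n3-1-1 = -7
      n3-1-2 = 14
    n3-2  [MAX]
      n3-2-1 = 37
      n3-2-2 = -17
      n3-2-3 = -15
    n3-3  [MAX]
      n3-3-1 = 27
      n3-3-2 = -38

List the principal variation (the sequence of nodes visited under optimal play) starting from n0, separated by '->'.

n0 -> n3 -> n3-1 -> n3-1-2

n1-1 (MAX): max(-25, -36) = -25
n1-2 (MAX): max(-26, 9) = 9
n1-3 (MAX): max(31, -30) = 31
n1-4 (MAX): max(43, 38, 22) = 43
n1 (MIN): min(-25, 9, 31, 43) = -25
n2-1 (MAX): max(-22, -33) = -22
n2-2 (MAX): max(-12, -5, -21) = -5
n2 (MIN): min(-22, -5) = -22
n3-1 (MAX): max(-7, 14) = 14
n3-2 (MAX): max(37, -17, -15) = 37
n3-3 (MAX): max(27, -38) = 27
n3 (MIN): min(14, 37, 27) = 14
n0 (MAX): max(-25, -22, 14) = 14
At n0, MAX picks n3 (highest: 14).
At n3, MIN picks n3-1 (lowest: 14).
At n3-1, MAX picks n3-1-2 (highest: 14).
Terminal value 14.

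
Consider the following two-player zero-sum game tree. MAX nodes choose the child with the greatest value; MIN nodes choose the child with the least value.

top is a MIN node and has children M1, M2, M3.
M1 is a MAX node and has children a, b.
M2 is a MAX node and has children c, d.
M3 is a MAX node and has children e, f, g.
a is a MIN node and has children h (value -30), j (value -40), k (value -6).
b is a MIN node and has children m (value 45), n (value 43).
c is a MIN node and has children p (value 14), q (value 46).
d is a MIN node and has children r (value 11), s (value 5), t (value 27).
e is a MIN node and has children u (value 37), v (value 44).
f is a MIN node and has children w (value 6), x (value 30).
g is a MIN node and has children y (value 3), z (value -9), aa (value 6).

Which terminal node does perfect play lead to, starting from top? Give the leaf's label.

p

a (MIN): min(-30, -40, -6) = -40
b (MIN): min(45, 43) = 43
M1 (MAX): max(-40, 43) = 43
c (MIN): min(14, 46) = 14
d (MIN): min(11, 5, 27) = 5
M2 (MAX): max(14, 5) = 14
e (MIN): min(37, 44) = 37
f (MIN): min(6, 30) = 6
g (MIN): min(3, -9, 6) = -9
M3 (MAX): max(37, 6, -9) = 37
top (MIN): min(43, 14, 37) = 14
At top, MIN picks M2 (lowest: 14).
At M2, MAX picks c (highest: 14).
At c, MIN picks p (lowest: 14).
Terminal value 14.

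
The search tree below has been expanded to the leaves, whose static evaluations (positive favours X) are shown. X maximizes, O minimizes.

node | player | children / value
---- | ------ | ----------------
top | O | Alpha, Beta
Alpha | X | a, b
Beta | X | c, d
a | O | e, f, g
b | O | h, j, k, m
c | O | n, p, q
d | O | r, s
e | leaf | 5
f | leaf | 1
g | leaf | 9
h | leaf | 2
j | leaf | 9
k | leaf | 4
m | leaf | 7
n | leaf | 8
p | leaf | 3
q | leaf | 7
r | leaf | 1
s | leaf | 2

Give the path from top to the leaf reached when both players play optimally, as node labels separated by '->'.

a (O): min(5, 1, 9) = 1
b (O): min(2, 9, 4, 7) = 2
Alpha (X): max(1, 2) = 2
c (O): min(8, 3, 7) = 3
d (O): min(1, 2) = 1
Beta (X): max(3, 1) = 3
top (O): min(2, 3) = 2
At top, O picks Alpha (lowest: 2).
At Alpha, X picks b (highest: 2).
At b, O picks h (lowest: 2).
Terminal value 2.

top -> Alpha -> b -> h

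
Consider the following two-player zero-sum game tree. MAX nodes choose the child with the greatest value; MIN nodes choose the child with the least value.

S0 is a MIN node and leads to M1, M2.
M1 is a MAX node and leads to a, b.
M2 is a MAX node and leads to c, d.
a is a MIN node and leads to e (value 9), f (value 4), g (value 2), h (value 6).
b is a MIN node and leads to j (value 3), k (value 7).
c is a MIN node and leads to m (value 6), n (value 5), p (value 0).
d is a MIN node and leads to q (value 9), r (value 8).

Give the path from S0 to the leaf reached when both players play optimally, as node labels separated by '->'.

a (MIN): min(9, 4, 2, 6) = 2
b (MIN): min(3, 7) = 3
M1 (MAX): max(2, 3) = 3
c (MIN): min(6, 5, 0) = 0
d (MIN): min(9, 8) = 8
M2 (MAX): max(0, 8) = 8
S0 (MIN): min(3, 8) = 3
At S0, MIN picks M1 (lowest: 3).
At M1, MAX picks b (highest: 3).
At b, MIN picks j (lowest: 3).
Terminal value 3.

S0 -> M1 -> b -> j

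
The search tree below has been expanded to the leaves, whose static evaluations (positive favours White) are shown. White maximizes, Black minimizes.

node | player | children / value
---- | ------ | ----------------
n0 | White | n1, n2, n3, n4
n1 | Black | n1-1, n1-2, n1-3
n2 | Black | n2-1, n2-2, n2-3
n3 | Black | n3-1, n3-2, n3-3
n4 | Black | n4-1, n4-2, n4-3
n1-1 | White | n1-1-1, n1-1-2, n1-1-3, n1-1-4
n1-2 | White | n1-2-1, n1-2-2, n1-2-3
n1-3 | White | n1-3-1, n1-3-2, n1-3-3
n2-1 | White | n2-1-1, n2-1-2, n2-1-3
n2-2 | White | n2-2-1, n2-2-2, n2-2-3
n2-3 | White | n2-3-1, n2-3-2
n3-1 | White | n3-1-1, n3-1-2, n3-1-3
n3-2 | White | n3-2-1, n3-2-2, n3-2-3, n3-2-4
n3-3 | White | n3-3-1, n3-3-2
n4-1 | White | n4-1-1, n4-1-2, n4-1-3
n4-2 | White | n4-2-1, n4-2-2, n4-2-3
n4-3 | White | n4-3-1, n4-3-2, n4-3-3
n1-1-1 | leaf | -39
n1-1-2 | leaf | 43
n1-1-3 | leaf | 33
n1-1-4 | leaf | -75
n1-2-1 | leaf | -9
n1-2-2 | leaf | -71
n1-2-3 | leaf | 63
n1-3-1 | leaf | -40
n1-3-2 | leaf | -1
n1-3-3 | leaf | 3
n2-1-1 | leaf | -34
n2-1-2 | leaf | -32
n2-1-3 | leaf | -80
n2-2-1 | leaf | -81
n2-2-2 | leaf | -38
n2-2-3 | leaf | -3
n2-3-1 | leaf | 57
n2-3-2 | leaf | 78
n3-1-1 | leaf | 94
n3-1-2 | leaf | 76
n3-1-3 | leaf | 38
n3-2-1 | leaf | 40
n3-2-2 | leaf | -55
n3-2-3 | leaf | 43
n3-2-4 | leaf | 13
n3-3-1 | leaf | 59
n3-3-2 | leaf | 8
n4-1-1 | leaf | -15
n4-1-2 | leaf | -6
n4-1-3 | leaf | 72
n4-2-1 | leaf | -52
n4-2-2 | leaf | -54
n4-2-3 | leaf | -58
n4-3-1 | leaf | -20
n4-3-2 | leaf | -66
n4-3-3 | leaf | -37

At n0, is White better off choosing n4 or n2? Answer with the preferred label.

n2

n4-1 (White): max(-15, -6, 72) = 72
n4-2 (White): max(-52, -54, -58) = -52
n4-3 (White): max(-20, -66, -37) = -20
n4 (Black): min(72, -52, -20) = -52
n2-1 (White): max(-34, -32, -80) = -32
n2-2 (White): max(-81, -38, -3) = -3
n2-3 (White): max(57, 78) = 78
n2 (Black): min(-32, -3, 78) = -32
White prefers the higher value; n4=-52, n2=-32. n2 is better since -32 > -52.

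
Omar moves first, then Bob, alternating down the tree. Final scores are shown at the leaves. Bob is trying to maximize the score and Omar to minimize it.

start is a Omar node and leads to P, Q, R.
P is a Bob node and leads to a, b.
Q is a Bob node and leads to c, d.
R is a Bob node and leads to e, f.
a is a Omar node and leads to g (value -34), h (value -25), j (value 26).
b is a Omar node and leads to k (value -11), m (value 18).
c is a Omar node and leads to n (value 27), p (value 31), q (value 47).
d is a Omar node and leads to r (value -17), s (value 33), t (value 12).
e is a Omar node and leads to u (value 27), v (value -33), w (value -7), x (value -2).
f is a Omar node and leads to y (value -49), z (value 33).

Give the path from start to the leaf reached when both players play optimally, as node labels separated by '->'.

a (Omar): min(-34, -25, 26) = -34
b (Omar): min(-11, 18) = -11
P (Bob): max(-34, -11) = -11
c (Omar): min(27, 31, 47) = 27
d (Omar): min(-17, 33, 12) = -17
Q (Bob): max(27, -17) = 27
e (Omar): min(27, -33, -7, -2) = -33
f (Omar): min(-49, 33) = -49
R (Bob): max(-33, -49) = -33
start (Omar): min(-11, 27, -33) = -33
At start, Omar picks R (lowest: -33).
At R, Bob picks e (highest: -33).
At e, Omar picks v (lowest: -33).
Terminal value -33.

start -> R -> e -> v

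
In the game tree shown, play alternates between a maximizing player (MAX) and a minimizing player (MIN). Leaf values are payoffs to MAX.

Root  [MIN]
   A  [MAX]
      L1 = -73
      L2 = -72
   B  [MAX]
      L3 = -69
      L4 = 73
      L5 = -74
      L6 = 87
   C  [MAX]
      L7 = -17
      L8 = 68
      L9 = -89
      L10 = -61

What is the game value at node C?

68

C (MAX): max(-17, 68, -89, -61) = 68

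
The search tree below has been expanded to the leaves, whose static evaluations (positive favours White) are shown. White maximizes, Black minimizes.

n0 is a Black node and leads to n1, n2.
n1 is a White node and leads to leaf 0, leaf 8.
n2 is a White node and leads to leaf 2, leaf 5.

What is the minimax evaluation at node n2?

n2 (White): max(2, 5) = 5

5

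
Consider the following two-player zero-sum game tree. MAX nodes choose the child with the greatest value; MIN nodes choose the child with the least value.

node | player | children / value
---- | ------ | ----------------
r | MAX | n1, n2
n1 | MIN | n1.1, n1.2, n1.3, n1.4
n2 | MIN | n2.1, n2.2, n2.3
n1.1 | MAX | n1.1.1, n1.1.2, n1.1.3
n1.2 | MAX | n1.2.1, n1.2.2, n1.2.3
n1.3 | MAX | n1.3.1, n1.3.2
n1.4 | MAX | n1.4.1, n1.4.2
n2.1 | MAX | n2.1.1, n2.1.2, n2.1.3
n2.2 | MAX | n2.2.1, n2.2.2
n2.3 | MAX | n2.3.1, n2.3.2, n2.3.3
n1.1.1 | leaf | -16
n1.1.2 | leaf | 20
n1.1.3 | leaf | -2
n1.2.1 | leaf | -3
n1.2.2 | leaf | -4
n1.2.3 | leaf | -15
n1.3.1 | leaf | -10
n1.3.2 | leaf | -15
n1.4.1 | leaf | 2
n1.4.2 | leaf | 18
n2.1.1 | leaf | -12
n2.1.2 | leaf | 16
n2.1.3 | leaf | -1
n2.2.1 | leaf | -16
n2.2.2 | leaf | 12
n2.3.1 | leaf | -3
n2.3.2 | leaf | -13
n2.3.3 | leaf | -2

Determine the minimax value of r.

n1.1 (MAX): max(-16, 20, -2) = 20
n1.2 (MAX): max(-3, -4, -15) = -3
n1.3 (MAX): max(-10, -15) = -10
n1.4 (MAX): max(2, 18) = 18
n1 (MIN): min(20, -3, -10, 18) = -10
n2.1 (MAX): max(-12, 16, -1) = 16
n2.2 (MAX): max(-16, 12) = 12
n2.3 (MAX): max(-3, -13, -2) = -2
n2 (MIN): min(16, 12, -2) = -2
r (MAX): max(-10, -2) = -2

-2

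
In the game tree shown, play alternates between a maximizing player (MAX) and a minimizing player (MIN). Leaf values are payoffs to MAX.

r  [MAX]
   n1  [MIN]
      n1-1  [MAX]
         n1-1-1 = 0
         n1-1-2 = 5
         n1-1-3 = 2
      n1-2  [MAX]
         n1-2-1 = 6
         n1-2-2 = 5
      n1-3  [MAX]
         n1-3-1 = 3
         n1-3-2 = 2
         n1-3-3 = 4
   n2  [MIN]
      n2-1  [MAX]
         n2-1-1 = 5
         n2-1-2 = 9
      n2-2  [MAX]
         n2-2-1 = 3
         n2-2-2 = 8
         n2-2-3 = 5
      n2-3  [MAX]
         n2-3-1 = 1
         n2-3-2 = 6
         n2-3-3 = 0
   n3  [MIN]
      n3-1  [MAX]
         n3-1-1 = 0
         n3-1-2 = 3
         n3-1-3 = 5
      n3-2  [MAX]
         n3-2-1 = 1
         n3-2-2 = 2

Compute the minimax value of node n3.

n3-1 (MAX): max(0, 3, 5) = 5
n3-2 (MAX): max(1, 2) = 2
n3 (MIN): min(5, 2) = 2

2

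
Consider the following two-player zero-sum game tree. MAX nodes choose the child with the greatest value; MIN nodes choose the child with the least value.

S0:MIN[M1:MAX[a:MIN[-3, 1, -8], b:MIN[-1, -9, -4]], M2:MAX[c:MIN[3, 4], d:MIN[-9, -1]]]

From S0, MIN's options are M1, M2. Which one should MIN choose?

M1

a (MIN): min(-3, 1, -8) = -8
b (MIN): min(-1, -9, -4) = -9
M1 (MAX): max(-8, -9) = -8
c (MIN): min(3, 4) = 3
d (MIN): min(-9, -1) = -9
M2 (MAX): max(3, -9) = 3
S0 (MIN): min(-8, 3) = -8
MIN at S0 wants the lowest of {M1=-8, M2=3}, so chooses M1.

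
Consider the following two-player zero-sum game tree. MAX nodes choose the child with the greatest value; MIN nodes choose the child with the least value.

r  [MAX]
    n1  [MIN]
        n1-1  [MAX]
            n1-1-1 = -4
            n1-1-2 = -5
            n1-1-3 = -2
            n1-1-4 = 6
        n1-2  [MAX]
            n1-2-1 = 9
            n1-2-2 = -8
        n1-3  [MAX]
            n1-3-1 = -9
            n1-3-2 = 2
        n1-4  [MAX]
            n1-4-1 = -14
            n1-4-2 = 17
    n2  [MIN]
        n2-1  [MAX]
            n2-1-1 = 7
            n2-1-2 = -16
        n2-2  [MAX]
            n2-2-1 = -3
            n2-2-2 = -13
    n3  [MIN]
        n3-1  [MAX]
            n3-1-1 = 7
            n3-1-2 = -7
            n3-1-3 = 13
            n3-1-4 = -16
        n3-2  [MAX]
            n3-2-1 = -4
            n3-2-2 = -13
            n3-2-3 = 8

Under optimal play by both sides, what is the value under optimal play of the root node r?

n1-1 (MAX): max(-4, -5, -2, 6) = 6
n1-2 (MAX): max(9, -8) = 9
n1-3 (MAX): max(-9, 2) = 2
n1-4 (MAX): max(-14, 17) = 17
n1 (MIN): min(6, 9, 2, 17) = 2
n2-1 (MAX): max(7, -16) = 7
n2-2 (MAX): max(-3, -13) = -3
n2 (MIN): min(7, -3) = -3
n3-1 (MAX): max(7, -7, 13, -16) = 13
n3-2 (MAX): max(-4, -13, 8) = 8
n3 (MIN): min(13, 8) = 8
r (MAX): max(2, -3, 8) = 8

8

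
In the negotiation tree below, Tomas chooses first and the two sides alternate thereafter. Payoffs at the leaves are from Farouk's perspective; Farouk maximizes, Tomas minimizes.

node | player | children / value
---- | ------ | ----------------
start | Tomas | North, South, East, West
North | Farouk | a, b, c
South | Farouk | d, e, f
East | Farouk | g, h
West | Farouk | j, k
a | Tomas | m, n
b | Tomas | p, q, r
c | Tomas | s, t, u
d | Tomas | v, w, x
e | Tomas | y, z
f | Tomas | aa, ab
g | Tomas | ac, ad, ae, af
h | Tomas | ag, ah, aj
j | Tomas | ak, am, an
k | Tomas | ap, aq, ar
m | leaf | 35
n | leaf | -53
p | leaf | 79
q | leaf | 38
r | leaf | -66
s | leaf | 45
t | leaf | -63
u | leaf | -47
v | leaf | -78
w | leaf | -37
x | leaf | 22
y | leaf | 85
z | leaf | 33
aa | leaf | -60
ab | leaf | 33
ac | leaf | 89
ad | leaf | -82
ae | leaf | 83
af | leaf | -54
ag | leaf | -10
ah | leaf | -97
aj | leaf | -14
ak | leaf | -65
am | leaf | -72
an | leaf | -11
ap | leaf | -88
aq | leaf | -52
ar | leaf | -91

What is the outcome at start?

a (Tomas): min(35, -53) = -53
b (Tomas): min(79, 38, -66) = -66
c (Tomas): min(45, -63, -47) = -63
North (Farouk): max(-53, -66, -63) = -53
d (Tomas): min(-78, -37, 22) = -78
e (Tomas): min(85, 33) = 33
f (Tomas): min(-60, 33) = -60
South (Farouk): max(-78, 33, -60) = 33
g (Tomas): min(89, -82, 83, -54) = -82
h (Tomas): min(-10, -97, -14) = -97
East (Farouk): max(-82, -97) = -82
j (Tomas): min(-65, -72, -11) = -72
k (Tomas): min(-88, -52, -91) = -91
West (Farouk): max(-72, -91) = -72
start (Tomas): min(-53, 33, -82, -72) = -82

-82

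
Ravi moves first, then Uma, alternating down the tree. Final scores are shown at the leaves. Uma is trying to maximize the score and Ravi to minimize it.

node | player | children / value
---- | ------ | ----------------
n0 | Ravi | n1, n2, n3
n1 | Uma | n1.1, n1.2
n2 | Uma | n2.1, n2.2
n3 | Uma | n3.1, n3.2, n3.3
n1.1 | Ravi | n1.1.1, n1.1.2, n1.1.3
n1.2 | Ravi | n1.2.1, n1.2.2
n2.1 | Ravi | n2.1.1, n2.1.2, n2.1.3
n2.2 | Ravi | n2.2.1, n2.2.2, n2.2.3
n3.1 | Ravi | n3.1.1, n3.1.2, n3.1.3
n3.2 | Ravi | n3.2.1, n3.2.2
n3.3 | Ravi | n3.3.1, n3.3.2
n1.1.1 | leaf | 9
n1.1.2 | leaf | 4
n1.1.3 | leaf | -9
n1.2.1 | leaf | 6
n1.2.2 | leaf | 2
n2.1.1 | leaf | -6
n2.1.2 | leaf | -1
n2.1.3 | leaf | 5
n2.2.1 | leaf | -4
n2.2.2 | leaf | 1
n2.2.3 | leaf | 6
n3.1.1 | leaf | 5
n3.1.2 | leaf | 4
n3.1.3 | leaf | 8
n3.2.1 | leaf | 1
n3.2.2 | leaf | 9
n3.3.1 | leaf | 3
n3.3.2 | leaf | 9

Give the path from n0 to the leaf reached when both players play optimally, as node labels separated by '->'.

n1.1 (Ravi): min(9, 4, -9) = -9
n1.2 (Ravi): min(6, 2) = 2
n1 (Uma): max(-9, 2) = 2
n2.1 (Ravi): min(-6, -1, 5) = -6
n2.2 (Ravi): min(-4, 1, 6) = -4
n2 (Uma): max(-6, -4) = -4
n3.1 (Ravi): min(5, 4, 8) = 4
n3.2 (Ravi): min(1, 9) = 1
n3.3 (Ravi): min(3, 9) = 3
n3 (Uma): max(4, 1, 3) = 4
n0 (Ravi): min(2, -4, 4) = -4
At n0, Ravi picks n2 (lowest: -4).
At n2, Uma picks n2.2 (highest: -4).
At n2.2, Ravi picks n2.2.1 (lowest: -4).
Terminal value -4.

n0 -> n2 -> n2.2 -> n2.2.1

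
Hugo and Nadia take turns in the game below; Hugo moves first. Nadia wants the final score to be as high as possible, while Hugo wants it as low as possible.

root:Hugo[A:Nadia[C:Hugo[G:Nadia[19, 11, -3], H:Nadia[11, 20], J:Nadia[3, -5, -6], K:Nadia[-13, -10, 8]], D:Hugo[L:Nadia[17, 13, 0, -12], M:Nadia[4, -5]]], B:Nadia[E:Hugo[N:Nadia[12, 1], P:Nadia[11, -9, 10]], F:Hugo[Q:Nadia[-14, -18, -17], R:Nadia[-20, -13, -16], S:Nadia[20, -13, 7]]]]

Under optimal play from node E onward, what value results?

N (Nadia): max(12, 1) = 12
P (Nadia): max(11, -9, 10) = 11
E (Hugo): min(12, 11) = 11

11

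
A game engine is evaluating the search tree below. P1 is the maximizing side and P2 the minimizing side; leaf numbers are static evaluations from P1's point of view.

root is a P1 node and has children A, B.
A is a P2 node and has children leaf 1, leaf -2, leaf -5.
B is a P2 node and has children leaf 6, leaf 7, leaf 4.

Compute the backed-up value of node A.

-5

A (P2): min(1, -2, -5) = -5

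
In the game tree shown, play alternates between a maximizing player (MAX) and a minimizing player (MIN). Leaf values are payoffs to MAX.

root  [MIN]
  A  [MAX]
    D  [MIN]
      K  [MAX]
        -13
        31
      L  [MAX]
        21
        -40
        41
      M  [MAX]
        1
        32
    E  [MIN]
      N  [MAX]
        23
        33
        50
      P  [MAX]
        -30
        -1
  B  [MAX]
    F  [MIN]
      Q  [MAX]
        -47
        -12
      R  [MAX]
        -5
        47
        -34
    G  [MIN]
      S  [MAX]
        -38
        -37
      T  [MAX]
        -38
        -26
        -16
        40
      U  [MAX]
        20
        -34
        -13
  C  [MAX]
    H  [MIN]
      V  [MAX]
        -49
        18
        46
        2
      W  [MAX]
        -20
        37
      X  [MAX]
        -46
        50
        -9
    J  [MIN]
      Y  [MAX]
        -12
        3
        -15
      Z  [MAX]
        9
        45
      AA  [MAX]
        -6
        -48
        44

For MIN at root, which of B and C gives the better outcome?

Q (MAX): max(-47, -12) = -12
R (MAX): max(-5, 47, -34) = 47
F (MIN): min(-12, 47) = -12
S (MAX): max(-38, -37) = -37
T (MAX): max(-38, -26, -16, 40) = 40
U (MAX): max(20, -34, -13) = 20
G (MIN): min(-37, 40, 20) = -37
B (MAX): max(-12, -37) = -12
V (MAX): max(-49, 18, 46, 2) = 46
W (MAX): max(-20, 37) = 37
X (MAX): max(-46, 50, -9) = 50
H (MIN): min(46, 37, 50) = 37
Y (MAX): max(-12, 3, -15) = 3
Z (MAX): max(9, 45) = 45
AA (MAX): max(-6, -48, 44) = 44
J (MIN): min(3, 45, 44) = 3
C (MAX): max(37, 3) = 37
MIN prefers the lower value; B=-12, C=37. B is better since -12 < 37.

B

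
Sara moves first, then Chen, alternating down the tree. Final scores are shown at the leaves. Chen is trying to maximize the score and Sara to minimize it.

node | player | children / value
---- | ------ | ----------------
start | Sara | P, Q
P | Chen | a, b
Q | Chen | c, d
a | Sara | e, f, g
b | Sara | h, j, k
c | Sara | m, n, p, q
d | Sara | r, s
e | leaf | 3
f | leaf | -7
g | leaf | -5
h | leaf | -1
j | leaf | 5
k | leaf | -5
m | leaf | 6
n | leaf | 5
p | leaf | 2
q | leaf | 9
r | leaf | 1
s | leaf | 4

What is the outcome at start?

-5

a (Sara): min(3, -7, -5) = -7
b (Sara): min(-1, 5, -5) = -5
P (Chen): max(-7, -5) = -5
c (Sara): min(6, 5, 2, 9) = 2
d (Sara): min(1, 4) = 1
Q (Chen): max(2, 1) = 2
start (Sara): min(-5, 2) = -5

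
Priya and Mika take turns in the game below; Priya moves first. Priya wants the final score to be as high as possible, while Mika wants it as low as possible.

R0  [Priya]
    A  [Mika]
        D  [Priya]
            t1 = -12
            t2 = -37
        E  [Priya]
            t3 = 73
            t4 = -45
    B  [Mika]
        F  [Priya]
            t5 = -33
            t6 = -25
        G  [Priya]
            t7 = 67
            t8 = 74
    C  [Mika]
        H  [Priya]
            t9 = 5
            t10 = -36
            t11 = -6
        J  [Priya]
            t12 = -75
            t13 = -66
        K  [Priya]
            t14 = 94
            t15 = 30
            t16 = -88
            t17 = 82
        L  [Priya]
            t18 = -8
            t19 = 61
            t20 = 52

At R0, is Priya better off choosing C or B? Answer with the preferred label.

H (Priya): max(5, -36, -6) = 5
J (Priya): max(-75, -66) = -66
K (Priya): max(94, 30, -88, 82) = 94
L (Priya): max(-8, 61, 52) = 61
C (Mika): min(5, -66, 94, 61) = -66
F (Priya): max(-33, -25) = -25
G (Priya): max(67, 74) = 74
B (Mika): min(-25, 74) = -25
Priya prefers the higher value; C=-66, B=-25. B is better since -25 > -66.

B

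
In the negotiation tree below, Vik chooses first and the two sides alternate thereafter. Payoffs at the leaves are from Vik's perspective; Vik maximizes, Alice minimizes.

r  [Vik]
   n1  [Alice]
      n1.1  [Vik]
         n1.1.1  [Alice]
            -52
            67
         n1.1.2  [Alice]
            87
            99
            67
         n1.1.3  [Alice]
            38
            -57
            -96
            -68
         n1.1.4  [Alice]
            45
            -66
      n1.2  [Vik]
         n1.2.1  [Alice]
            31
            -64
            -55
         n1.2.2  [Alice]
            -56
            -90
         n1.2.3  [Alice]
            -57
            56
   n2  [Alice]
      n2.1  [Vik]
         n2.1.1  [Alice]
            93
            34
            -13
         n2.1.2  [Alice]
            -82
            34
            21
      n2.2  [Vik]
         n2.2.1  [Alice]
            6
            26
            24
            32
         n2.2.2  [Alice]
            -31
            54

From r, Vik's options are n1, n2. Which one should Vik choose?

n1.1.1 (Alice): min(-52, 67) = -52
n1.1.2 (Alice): min(87, 99, 67) = 67
n1.1.3 (Alice): min(38, -57, -96, -68) = -96
n1.1.4 (Alice): min(45, -66) = -66
n1.1 (Vik): max(-52, 67, -96, -66) = 67
n1.2.1 (Alice): min(31, -64, -55) = -64
n1.2.2 (Alice): min(-56, -90) = -90
n1.2.3 (Alice): min(-57, 56) = -57
n1.2 (Vik): max(-64, -90, -57) = -57
n1 (Alice): min(67, -57) = -57
n2.1.1 (Alice): min(93, 34, -13) = -13
n2.1.2 (Alice): min(-82, 34, 21) = -82
n2.1 (Vik): max(-13, -82) = -13
n2.2.1 (Alice): min(6, 26, 24, 32) = 6
n2.2.2 (Alice): min(-31, 54) = -31
n2.2 (Vik): max(6, -31) = 6
n2 (Alice): min(-13, 6) = -13
r (Vik): max(-57, -13) = -13
Vik at r wants the highest of {n1=-57, n2=-13}, so chooses n2.

n2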